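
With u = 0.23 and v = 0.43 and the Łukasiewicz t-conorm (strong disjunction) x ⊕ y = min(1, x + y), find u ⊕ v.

0.66

u ⊕ v = min(1, 0.23 + 0.43) = min(1, 0.66) = 0.66
For comparison, the Gödel t-conorm max(x, y) would give 0.43.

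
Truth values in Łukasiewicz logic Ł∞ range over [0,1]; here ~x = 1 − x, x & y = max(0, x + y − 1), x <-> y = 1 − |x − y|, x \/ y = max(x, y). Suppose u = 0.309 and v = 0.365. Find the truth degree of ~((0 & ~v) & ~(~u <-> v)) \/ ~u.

~v = 1 − 0.365 = 0.635
0 & ~v = max(0, 0.000 + 0.635 − 1) = max(0, -0.365) = 0.000
~u = 1 − 0.309 = 0.691
~u <-> v = 1 − |0.691 − 0.365| = 1 − 0.326 = 0.674
~(~u <-> v) = 1 − 0.674 = 0.326
(0 & ~v) & ~(~u <-> v) = max(0, 0.000 + 0.326 − 1) = max(0, -0.674) = 0.000
~((0 & ~v) & ~(~u <-> v)) = 1 − 0.000 = 1.000
~((0 & ~v) & ~(~u <-> v)) \/ ~u = max(1.000, 0.691) = 1.000

1.000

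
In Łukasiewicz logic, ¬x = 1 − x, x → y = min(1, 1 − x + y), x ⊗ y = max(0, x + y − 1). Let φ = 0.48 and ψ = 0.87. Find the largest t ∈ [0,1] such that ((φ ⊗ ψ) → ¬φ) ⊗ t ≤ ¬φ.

0.52

φ ⊗ ψ = max(0, 0.48 + 0.87 − 1) = max(0, 0.35) = 0.35
¬φ = 1 − 0.48 = 0.52
(φ ⊗ ψ) → ¬φ = min(1, 1 − 0.35 + 0.52) = min(1, 1.17) = 1.00
So the left factor is (φ ⊗ ψ) → ¬φ = 1.00.
So the right-hand bound is ¬φ = 0.52.
The residuum of the Łukasiewicz t-norm gives the supremum: min(1, 1 − 1.00 + 0.52).
1 − 1.00 + 0.52 = 0.52, so t = min(1, 0.52) = 0.52.
Check: 1.00 ⊗ 0.52 = max(0, 0.52) = 0.52 ≤ 0.52.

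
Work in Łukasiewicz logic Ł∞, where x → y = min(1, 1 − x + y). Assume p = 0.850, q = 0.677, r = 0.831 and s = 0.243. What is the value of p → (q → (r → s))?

r → s = min(1, 1 − 0.831 + 0.243) = min(1, 0.412) = 0.412
q → (r → s) = min(1, 1 − 0.677 + 0.412) = min(1, 0.735) = 0.735
p → (q → (r → s)) = min(1, 1 − 0.850 + 0.735) = min(1, 0.885) = 0.885

0.885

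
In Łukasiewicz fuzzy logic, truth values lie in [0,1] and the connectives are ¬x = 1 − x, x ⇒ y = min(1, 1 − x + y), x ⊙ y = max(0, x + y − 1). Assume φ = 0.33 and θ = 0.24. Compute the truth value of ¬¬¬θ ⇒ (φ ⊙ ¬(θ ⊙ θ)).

0.57

¬θ = 1 − 0.24 = 0.76
¬¬θ = 1 − 0.76 = 0.24
¬¬¬θ = 1 − 0.24 = 0.76
θ ⊙ θ = max(0, 0.24 + 0.24 − 1) = max(0, -0.52) = 0.00
¬(θ ⊙ θ) = 1 − 0.00 = 1.00
φ ⊙ ¬(θ ⊙ θ) = max(0, 0.33 + 1.00 − 1) = max(0, 0.33) = 0.33
¬¬¬θ ⇒ (φ ⊙ ¬(θ ⊙ θ)) = min(1, 1 − 0.76 + 0.33) = min(1, 0.57) = 0.57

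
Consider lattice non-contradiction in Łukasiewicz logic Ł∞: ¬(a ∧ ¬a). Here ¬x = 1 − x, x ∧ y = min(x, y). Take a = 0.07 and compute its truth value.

¬a = 1 − 0.07 = 0.93
a ∧ ¬a = min(0.07, 0.93) = 0.07
¬(a ∧ ¬a) = 1 − 0.07 = 0.93
(The value 0.93 < 1 shows this instance is not satisfied; not a Ł∞-tautology — its value is 1 − min(a, 1−a).)

0.93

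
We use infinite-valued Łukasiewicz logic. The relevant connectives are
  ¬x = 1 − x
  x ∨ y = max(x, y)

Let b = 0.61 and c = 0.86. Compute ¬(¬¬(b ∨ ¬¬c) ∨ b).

0.14

¬c = 1 − 0.86 = 0.14
¬¬c = 1 − 0.14 = 0.86
b ∨ ¬¬c = max(0.61, 0.86) = 0.86
¬(b ∨ ¬¬c) = 1 − 0.86 = 0.14
¬¬(b ∨ ¬¬c) = 1 − 0.14 = 0.86
¬¬(b ∨ ¬¬c) ∨ b = max(0.86, 0.61) = 0.86
¬(¬¬(b ∨ ¬¬c) ∨ b) = 1 − 0.86 = 0.14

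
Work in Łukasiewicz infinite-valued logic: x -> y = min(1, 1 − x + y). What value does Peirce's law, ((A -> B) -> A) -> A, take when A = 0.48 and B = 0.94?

A -> B = min(1, 1 − 0.48 + 0.94) = min(1, 1.46) = 1.00
(A -> B) -> A = min(1, 1 − 1.00 + 0.48) = min(1, 0.48) = 0.48
((A -> B) -> A) -> A = min(1, 1 − 0.48 + 0.48) = min(1, 1.00) = 1.00

1.00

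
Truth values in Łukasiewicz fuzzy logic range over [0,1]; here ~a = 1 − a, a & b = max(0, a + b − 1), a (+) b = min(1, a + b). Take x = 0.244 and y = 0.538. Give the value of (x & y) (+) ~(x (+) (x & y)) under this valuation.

0.756

x & y = max(0, 0.244 + 0.538 − 1) = max(0, -0.218) = 0.000
x (+) (x & y) = min(1, 0.244 + 0.000) = min(1, 0.244) = 0.244
~(x (+) (x & y)) = 1 − 0.244 = 0.756
(x & y) (+) ~(x (+) (x & y)) = min(1, 0.000 + 0.756) = min(1, 0.756) = 0.756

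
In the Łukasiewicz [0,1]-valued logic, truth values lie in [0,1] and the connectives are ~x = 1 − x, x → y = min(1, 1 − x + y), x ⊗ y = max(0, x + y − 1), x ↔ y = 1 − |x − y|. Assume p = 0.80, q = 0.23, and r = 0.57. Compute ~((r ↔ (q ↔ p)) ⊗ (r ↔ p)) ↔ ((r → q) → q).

q ↔ p = 1 − |0.23 − 0.80| = 1 − 0.57 = 0.43
r ↔ (q ↔ p) = 1 − |0.57 − 0.43| = 1 − 0.14 = 0.86
r ↔ p = 1 − |0.57 − 0.80| = 1 − 0.23 = 0.77
(r ↔ (q ↔ p)) ⊗ (r ↔ p) = max(0, 0.86 + 0.77 − 1) = max(0, 0.63) = 0.63
~((r ↔ (q ↔ p)) ⊗ (r ↔ p)) = 1 − 0.63 = 0.37
r → q = min(1, 1 − 0.57 + 0.23) = min(1, 0.66) = 0.66
(r → q) → q = min(1, 1 − 0.66 + 0.23) = min(1, 0.57) = 0.57
~((r ↔ (q ↔ p)) ⊗ (r ↔ p)) ↔ ((r → q) → q) = 1 − |0.37 − 0.57| = 1 − 0.20 = 0.80

0.80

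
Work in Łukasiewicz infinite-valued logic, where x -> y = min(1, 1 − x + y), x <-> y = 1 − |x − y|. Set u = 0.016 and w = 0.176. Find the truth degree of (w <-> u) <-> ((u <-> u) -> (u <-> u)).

w <-> u = 1 − |0.176 − 0.016| = 1 − 0.160 = 0.840
u <-> u = 1 − |0.016 − 0.016| = 1 − 0.000 = 1.000
(u <-> u) -> (u <-> u) = min(1, 1 − 1.000 + 1.000) = min(1, 1.000) = 1.000
(w <-> u) <-> ((u <-> u) -> (u <-> u)) = 1 − |0.840 − 1.000| = 1 − 0.160 = 0.840

0.840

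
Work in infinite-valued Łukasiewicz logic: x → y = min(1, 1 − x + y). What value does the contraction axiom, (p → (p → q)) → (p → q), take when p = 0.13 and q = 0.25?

1.00

p → q = min(1, 1 − 0.13 + 0.25) = min(1, 1.12) = 1.00
p → (p → q) = min(1, 1 − 0.13 + 1.00) = min(1, 1.87) = 1.00
(p → (p → q)) → (p → q) = min(1, 1 − 1.00 + 1.00) = min(1, 1.00) = 1.00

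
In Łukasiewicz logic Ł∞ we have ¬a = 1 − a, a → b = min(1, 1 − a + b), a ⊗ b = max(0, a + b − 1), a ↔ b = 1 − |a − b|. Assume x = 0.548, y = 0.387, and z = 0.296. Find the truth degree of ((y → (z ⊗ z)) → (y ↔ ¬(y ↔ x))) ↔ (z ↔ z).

z ⊗ z = max(0, 0.296 + 0.296 − 1) = max(0, -0.408) = 0.000
y → (z ⊗ z) = min(1, 1 − 0.387 + 0.000) = min(1, 0.613) = 0.613
y ↔ x = 1 − |0.387 − 0.548| = 1 − 0.161 = 0.839
¬(y ↔ x) = 1 − 0.839 = 0.161
y ↔ ¬(y ↔ x) = 1 − |0.387 − 0.161| = 1 − 0.226 = 0.774
(y → (z ⊗ z)) → (y ↔ ¬(y ↔ x)) = min(1, 1 − 0.613 + 0.774) = min(1, 1.161) = 1.000
z ↔ z = 1 − |0.296 − 0.296| = 1 − 0.000 = 1.000
((y → (z ⊗ z)) → (y ↔ ¬(y ↔ x))) ↔ (z ↔ z) = 1 − |1.000 − 1.000| = 1 − 0.000 = 1.000

1.000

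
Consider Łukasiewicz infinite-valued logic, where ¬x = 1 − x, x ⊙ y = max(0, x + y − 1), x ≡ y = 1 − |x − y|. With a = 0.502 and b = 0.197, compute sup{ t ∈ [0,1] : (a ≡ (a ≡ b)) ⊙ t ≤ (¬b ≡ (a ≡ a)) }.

a ≡ b = 1 − |0.502 − 0.197| = 1 − 0.305 = 0.695
a ≡ (a ≡ b) = 1 − |0.502 − 0.695| = 1 − 0.193 = 0.807
So the left factor is a ≡ (a ≡ b) = 0.807.
¬b = 1 − 0.197 = 0.803
a ≡ a = 1 − |0.502 − 0.502| = 1 − 0.000 = 1.000
¬b ≡ (a ≡ a) = 1 − |0.803 − 1.000| = 1 − 0.197 = 0.803
So the right-hand bound is ¬b ≡ (a ≡ a) = 0.803.
The residuum of the Łukasiewicz t-norm gives the supremum: min(1, 1 − 0.807 + 0.803).
1 − 0.807 + 0.803 = 0.996, so t = min(1, 0.996) = 0.996.
Check: 0.807 ⊙ 0.996 = max(0, 0.803) = 0.803 ≤ 0.803.

0.996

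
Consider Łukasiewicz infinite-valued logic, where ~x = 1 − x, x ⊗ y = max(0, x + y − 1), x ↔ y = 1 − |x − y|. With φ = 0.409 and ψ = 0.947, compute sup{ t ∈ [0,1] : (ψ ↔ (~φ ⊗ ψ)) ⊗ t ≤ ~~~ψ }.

~φ = 1 − 0.409 = 0.591
~φ ⊗ ψ = max(0, 0.591 + 0.947 − 1) = max(0, 0.538) = 0.538
ψ ↔ (~φ ⊗ ψ) = 1 − |0.947 − 0.538| = 1 − 0.409 = 0.591
So the left factor is ψ ↔ (~φ ⊗ ψ) = 0.591.
~ψ = 1 − 0.947 = 0.053
~~ψ = 1 − 0.053 = 0.947
~~~ψ = 1 − 0.947 = 0.053
So the right-hand bound is ~~~ψ = 0.053.
The residuum of the Łukasiewicz t-norm gives the supremum: min(1, 1 − 0.591 + 0.053).
1 − 0.591 + 0.053 = 0.462, so t = min(1, 0.462) = 0.462.
Check: 0.591 ⊗ 0.462 = max(0, 0.053) = 0.053 ≤ 0.053.

0.462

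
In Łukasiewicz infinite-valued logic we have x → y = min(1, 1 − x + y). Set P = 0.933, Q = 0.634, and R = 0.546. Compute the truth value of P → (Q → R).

Q → R = min(1, 1 − 0.634 + 0.546) = min(1, 0.912) = 0.912
P → (Q → R) = min(1, 1 − 0.933 + 0.912) = min(1, 0.979) = 0.979

0.979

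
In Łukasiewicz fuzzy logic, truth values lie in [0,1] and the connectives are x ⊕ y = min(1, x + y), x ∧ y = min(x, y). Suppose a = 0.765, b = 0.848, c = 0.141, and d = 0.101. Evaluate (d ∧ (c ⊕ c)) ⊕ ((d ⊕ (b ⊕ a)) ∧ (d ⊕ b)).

c ⊕ c = min(1, 0.141 + 0.141) = min(1, 0.282) = 0.282
d ∧ (c ⊕ c) = min(0.101, 0.282) = 0.101
b ⊕ a = min(1, 0.848 + 0.765) = min(1, 1.613) = 1.000
d ⊕ (b ⊕ a) = min(1, 0.101 + 1.000) = min(1, 1.101) = 1.000
d ⊕ b = min(1, 0.101 + 0.848) = min(1, 0.949) = 0.949
(d ⊕ (b ⊕ a)) ∧ (d ⊕ b) = min(1.000, 0.949) = 0.949
(d ∧ (c ⊕ c)) ⊕ ((d ⊕ (b ⊕ a)) ∧ (d ⊕ b)) = min(1, 0.101 + 0.949) = min(1, 1.050) = 1.000

1.000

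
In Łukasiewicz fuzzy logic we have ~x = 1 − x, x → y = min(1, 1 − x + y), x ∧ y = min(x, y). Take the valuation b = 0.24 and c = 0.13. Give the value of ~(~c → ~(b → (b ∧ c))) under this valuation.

~c = 1 − 0.13 = 0.87
b ∧ c = min(0.24, 0.13) = 0.13
b → (b ∧ c) = min(1, 1 − 0.24 + 0.13) = min(1, 0.89) = 0.89
~(b → (b ∧ c)) = 1 − 0.89 = 0.11
~c → ~(b → (b ∧ c)) = min(1, 1 − 0.87 + 0.11) = min(1, 0.24) = 0.24
~(~c → ~(b → (b ∧ c))) = 1 − 0.24 = 0.76

0.76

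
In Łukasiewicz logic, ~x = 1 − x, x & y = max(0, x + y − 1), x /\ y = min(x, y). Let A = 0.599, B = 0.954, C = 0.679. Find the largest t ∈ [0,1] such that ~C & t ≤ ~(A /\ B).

1.000

~C = 1 − 0.679 = 0.321
So the left factor is ~C = 0.321.
A /\ B = min(0.599, 0.954) = 0.599
~(A /\ B) = 1 − 0.599 = 0.401
So the right-hand bound is ~(A /\ B) = 0.401.
The residuum of the Łukasiewicz t-norm gives the supremum: min(1, 1 − 0.321 + 0.401).
1 − 0.321 + 0.401 = 1.080, so t = min(1, 1.080) = 1.000.
Check: 0.321 & 1.000 = max(0, 0.321) = 0.321 ≤ 0.401.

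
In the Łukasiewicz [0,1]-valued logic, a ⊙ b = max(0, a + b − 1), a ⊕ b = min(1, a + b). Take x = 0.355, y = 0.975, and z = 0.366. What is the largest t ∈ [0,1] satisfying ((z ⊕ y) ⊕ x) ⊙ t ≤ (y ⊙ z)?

0.341

z ⊕ y = min(1, 0.366 + 0.975) = min(1, 1.341) = 1.000
(z ⊕ y) ⊕ x = min(1, 1.000 + 0.355) = min(1, 1.355) = 1.000
So the left factor is (z ⊕ y) ⊕ x = 1.000.
y ⊙ z = max(0, 0.975 + 0.366 − 1) = max(0, 0.341) = 0.341
So the right-hand bound is y ⊙ z = 0.341.
The residuum of the Łukasiewicz t-norm gives the supremum: min(1, 1 − 1.000 + 0.341).
1 − 1.000 + 0.341 = 0.341, so t = min(1, 0.341) = 0.341.
Check: 1.000 ⊙ 0.341 = max(0, 0.341) = 0.341 ≤ 0.341.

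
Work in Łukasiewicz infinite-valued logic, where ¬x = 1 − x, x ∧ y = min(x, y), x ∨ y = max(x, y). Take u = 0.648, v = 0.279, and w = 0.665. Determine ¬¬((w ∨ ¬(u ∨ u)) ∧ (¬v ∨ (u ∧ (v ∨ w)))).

u ∨ u = max(0.648, 0.648) = 0.648
¬(u ∨ u) = 1 − 0.648 = 0.352
w ∨ ¬(u ∨ u) = max(0.665, 0.352) = 0.665
¬v = 1 − 0.279 = 0.721
v ∨ w = max(0.279, 0.665) = 0.665
u ∧ (v ∨ w) = min(0.648, 0.665) = 0.648
¬v ∨ (u ∧ (v ∨ w)) = max(0.721, 0.648) = 0.721
(w ∨ ¬(u ∨ u)) ∧ (¬v ∨ (u ∧ (v ∨ w))) = min(0.665, 0.721) = 0.665
¬((w ∨ ¬(u ∨ u)) ∧ (¬v ∨ (u ∧ (v ∨ w)))) = 1 − 0.665 = 0.335
¬¬((w ∨ ¬(u ∨ u)) ∧ (¬v ∨ (u ∧ (v ∨ w)))) = 1 − 0.335 = 0.665

0.665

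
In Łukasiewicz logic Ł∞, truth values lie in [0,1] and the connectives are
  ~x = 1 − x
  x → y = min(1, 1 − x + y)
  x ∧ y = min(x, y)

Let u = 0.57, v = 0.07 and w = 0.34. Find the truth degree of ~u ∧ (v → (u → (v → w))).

~u = 1 − 0.57 = 0.43
v → w = min(1, 1 − 0.07 + 0.34) = min(1, 1.27) = 1.00
u → (v → w) = min(1, 1 − 0.57 + 1.00) = min(1, 1.43) = 1.00
v → (u → (v → w)) = min(1, 1 − 0.07 + 1.00) = min(1, 1.93) = 1.00
~u ∧ (v → (u → (v → w))) = min(0.43, 1.00) = 0.43

0.43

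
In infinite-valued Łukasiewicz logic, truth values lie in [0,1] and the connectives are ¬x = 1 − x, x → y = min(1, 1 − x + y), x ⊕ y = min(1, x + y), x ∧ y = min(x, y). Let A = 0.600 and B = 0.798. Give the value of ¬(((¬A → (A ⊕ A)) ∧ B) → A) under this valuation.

¬A = 1 − 0.600 = 0.400
A ⊕ A = min(1, 0.600 + 0.600) = min(1, 1.200) = 1.000
¬A → (A ⊕ A) = min(1, 1 − 0.400 + 1.000) = min(1, 1.600) = 1.000
(¬A → (A ⊕ A)) ∧ B = min(1.000, 0.798) = 0.798
((¬A → (A ⊕ A)) ∧ B) → A = min(1, 1 − 0.798 + 0.600) = min(1, 0.802) = 0.802
¬(((¬A → (A ⊕ A)) ∧ B) → A) = 1 − 0.802 = 0.198

0.198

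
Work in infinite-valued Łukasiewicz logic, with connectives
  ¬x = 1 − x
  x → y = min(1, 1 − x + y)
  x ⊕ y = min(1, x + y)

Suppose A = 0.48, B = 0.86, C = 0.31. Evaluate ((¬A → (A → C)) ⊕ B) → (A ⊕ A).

¬A = 1 − 0.48 = 0.52
A → C = min(1, 1 − 0.48 + 0.31) = min(1, 0.83) = 0.83
¬A → (A → C) = min(1, 1 − 0.52 + 0.83) = min(1, 1.31) = 1.00
(¬A → (A → C)) ⊕ B = min(1, 1.00 + 0.86) = min(1, 1.86) = 1.00
A ⊕ A = min(1, 0.48 + 0.48) = min(1, 0.96) = 0.96
((¬A → (A → C)) ⊕ B) → (A ⊕ A) = min(1, 1 − 1.00 + 0.96) = min(1, 0.96) = 0.96

0.96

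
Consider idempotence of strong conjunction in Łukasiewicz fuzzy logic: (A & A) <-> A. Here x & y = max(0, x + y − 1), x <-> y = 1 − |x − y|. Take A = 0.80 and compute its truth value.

0.80

A & A = max(0, 0.80 + 0.80 − 1) = max(0, 0.60) = 0.60
(A & A) <-> A = 1 − |0.60 − 0.80| = 1 − 0.20 = 0.80
(The value 0.80 < 1 shows this instance is not satisfied; fails in Ł∞ since a ⊗ a = max(0, 2a−1) ≠ a in general.)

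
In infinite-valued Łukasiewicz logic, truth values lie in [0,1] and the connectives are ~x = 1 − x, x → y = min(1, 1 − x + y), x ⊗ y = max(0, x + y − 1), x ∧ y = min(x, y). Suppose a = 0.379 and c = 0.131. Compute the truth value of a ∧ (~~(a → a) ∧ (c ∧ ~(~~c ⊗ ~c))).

0.131

a → a = min(1, 1 − 0.379 + 0.379) = min(1, 1.000) = 1.000
~(a → a) = 1 − 1.000 = 0.000
~~(a → a) = 1 − 0.000 = 1.000
~c = 1 − 0.131 = 0.869
~~c = 1 − 0.869 = 0.131
~~c ⊗ ~c = max(0, 0.131 + 0.869 − 1) = max(0, 0.000) = 0.000
~(~~c ⊗ ~c) = 1 − 0.000 = 1.000
c ∧ ~(~~c ⊗ ~c) = min(0.131, 1.000) = 0.131
~~(a → a) ∧ (c ∧ ~(~~c ⊗ ~c)) = min(1.000, 0.131) = 0.131
a ∧ (~~(a → a) ∧ (c ∧ ~(~~c ⊗ ~c))) = min(0.379, 0.131) = 0.131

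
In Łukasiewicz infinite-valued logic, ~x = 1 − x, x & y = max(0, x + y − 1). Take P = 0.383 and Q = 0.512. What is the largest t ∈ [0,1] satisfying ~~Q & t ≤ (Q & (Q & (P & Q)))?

~Q = 1 − 0.512 = 0.488
~~Q = 1 − 0.488 = 0.512
So the left factor is ~~Q = 0.512.
P & Q = max(0, 0.383 + 0.512 − 1) = max(0, -0.105) = 0.000
Q & (P & Q) = max(0, 0.512 + 0.000 − 1) = max(0, -0.488) = 0.000
Q & (Q & (P & Q)) = max(0, 0.512 + 0.000 − 1) = max(0, -0.488) = 0.000
So the right-hand bound is Q & (Q & (P & Q)) = 0.000.
The residuum of the Łukasiewicz t-norm gives the supremum: min(1, 1 − 0.512 + 0.000).
1 − 0.512 + 0.000 = 0.488, so t = min(1, 0.488) = 0.488.
Check: 0.512 & 0.488 = max(0, 0.000) = 0.000 ≤ 0.000.

0.488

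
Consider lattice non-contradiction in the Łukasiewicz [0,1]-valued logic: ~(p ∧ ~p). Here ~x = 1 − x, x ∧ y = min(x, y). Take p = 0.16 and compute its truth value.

~p = 1 − 0.16 = 0.84
p ∧ ~p = min(0.16, 0.84) = 0.16
~(p ∧ ~p) = 1 − 0.16 = 0.84
(The value 0.84 < 1 shows this instance is not satisfied; not a Ł∞-tautology — its value is 1 − min(a, 1−a).)

0.84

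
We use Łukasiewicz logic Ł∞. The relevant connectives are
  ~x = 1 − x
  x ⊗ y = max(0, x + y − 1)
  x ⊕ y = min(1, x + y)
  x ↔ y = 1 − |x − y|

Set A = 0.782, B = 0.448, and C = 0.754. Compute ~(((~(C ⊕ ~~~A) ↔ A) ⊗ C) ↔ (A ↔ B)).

~A = 1 − 0.782 = 0.218
~~A = 1 − 0.218 = 0.782
~~~A = 1 − 0.782 = 0.218
C ⊕ ~~~A = min(1, 0.754 + 0.218) = min(1, 0.972) = 0.972
~(C ⊕ ~~~A) = 1 − 0.972 = 0.028
~(C ⊕ ~~~A) ↔ A = 1 − |0.028 − 0.782| = 1 − 0.754 = 0.246
(~(C ⊕ ~~~A) ↔ A) ⊗ C = max(0, 0.246 + 0.754 − 1) = max(0, 0.000) = 0.000
A ↔ B = 1 − |0.782 − 0.448| = 1 − 0.334 = 0.666
((~(C ⊕ ~~~A) ↔ A) ⊗ C) ↔ (A ↔ B) = 1 − |0.000 − 0.666| = 1 − 0.666 = 0.334
~(((~(C ⊕ ~~~A) ↔ A) ⊗ C) ↔ (A ↔ B)) = 1 − 0.334 = 0.666

0.666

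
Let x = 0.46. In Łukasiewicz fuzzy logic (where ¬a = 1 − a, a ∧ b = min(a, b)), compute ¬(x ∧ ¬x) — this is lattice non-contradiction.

¬x = 1 − 0.46 = 0.54
x ∧ ¬x = min(0.46, 0.54) = 0.46
¬(x ∧ ¬x) = 1 − 0.46 = 0.54
(The value 0.54 < 1 shows this instance is not satisfied; not a Ł∞-tautology — its value is 1 − min(a, 1−a).)

0.54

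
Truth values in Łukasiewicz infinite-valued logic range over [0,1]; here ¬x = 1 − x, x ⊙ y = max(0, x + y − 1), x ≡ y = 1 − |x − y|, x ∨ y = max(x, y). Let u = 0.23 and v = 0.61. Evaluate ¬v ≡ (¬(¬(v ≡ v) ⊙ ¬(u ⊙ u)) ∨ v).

¬v = 1 − 0.61 = 0.39
v ≡ v = 1 − |0.61 − 0.61| = 1 − 0.00 = 1.00
¬(v ≡ v) = 1 − 1.00 = 0.00
u ⊙ u = max(0, 0.23 + 0.23 − 1) = max(0, -0.54) = 0.00
¬(u ⊙ u) = 1 − 0.00 = 1.00
¬(v ≡ v) ⊙ ¬(u ⊙ u) = max(0, 0.00 + 1.00 − 1) = max(0, 0.00) = 0.00
¬(¬(v ≡ v) ⊙ ¬(u ⊙ u)) = 1 − 0.00 = 1.00
¬(¬(v ≡ v) ⊙ ¬(u ⊙ u)) ∨ v = max(1.00, 0.61) = 1.00
¬v ≡ (¬(¬(v ≡ v) ⊙ ¬(u ⊙ u)) ∨ v) = 1 − |0.39 − 1.00| = 1 − 0.61 = 0.39

0.39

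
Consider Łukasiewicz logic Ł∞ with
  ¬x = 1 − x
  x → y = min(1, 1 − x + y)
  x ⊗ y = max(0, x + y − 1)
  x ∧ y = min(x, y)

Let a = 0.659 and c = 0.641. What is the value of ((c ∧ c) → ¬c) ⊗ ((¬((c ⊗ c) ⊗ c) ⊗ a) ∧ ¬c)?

0.077

c ∧ c = min(0.641, 0.641) = 0.641
¬c = 1 − 0.641 = 0.359
(c ∧ c) → ¬c = min(1, 1 − 0.641 + 0.359) = min(1, 0.718) = 0.718
c ⊗ c = max(0, 0.641 + 0.641 − 1) = max(0, 0.282) = 0.282
(c ⊗ c) ⊗ c = max(0, 0.282 + 0.641 − 1) = max(0, -0.077) = 0.000
¬((c ⊗ c) ⊗ c) = 1 − 0.000 = 1.000
¬((c ⊗ c) ⊗ c) ⊗ a = max(0, 1.000 + 0.659 − 1) = max(0, 0.659) = 0.659
(¬((c ⊗ c) ⊗ c) ⊗ a) ∧ ¬c = min(0.659, 0.359) = 0.359
((c ∧ c) → ¬c) ⊗ ((¬((c ⊗ c) ⊗ c) ⊗ a) ∧ ¬c) = max(0, 0.718 + 0.359 − 1) = max(0, 0.077) = 0.077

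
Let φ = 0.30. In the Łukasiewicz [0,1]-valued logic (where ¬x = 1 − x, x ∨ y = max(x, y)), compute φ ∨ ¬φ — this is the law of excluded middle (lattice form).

¬φ = 1 − 0.30 = 0.70
φ ∨ ¬φ = max(0.30, 0.70) = 0.70
(The value 0.70 < 1 shows this instance is not satisfied; not a Ł∞-tautology — its value is max(a, 1−a).)

0.70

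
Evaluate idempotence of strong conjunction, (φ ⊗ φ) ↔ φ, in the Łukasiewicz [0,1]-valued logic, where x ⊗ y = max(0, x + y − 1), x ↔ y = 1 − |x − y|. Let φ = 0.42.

φ ⊗ φ = max(0, 0.42 + 0.42 − 1) = max(0, -0.16) = 0.00
(φ ⊗ φ) ↔ φ = 1 − |0.00 − 0.42| = 1 − 0.42 = 0.58
(The value 0.58 < 1 shows this instance is not satisfied; fails in Ł∞ since a ⊗ a = max(0, 2a−1) ≠ a in general.)

0.58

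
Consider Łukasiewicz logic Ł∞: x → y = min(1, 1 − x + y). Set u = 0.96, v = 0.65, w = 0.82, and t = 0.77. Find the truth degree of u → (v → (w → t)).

1.00

w → t = min(1, 1 − 0.82 + 0.77) = min(1, 0.95) = 0.95
v → (w → t) = min(1, 1 − 0.65 + 0.95) = min(1, 1.30) = 1.00
u → (v → (w → t)) = min(1, 1 − 0.96 + 1.00) = min(1, 1.04) = 1.00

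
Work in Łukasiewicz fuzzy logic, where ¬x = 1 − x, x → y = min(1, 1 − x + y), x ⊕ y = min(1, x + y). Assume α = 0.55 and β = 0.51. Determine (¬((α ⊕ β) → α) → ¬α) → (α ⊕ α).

α ⊕ β = min(1, 0.55 + 0.51) = min(1, 1.06) = 1.00
(α ⊕ β) → α = min(1, 1 − 1.00 + 0.55) = min(1, 0.55) = 0.55
¬((α ⊕ β) → α) = 1 − 0.55 = 0.45
¬α = 1 − 0.55 = 0.45
¬((α ⊕ β) → α) → ¬α = min(1, 1 − 0.45 + 0.45) = min(1, 1.00) = 1.00
α ⊕ α = min(1, 0.55 + 0.55) = min(1, 1.10) = 1.00
(¬((α ⊕ β) → α) → ¬α) → (α ⊕ α) = min(1, 1 − 1.00 + 1.00) = min(1, 1.00) = 1.00

1.00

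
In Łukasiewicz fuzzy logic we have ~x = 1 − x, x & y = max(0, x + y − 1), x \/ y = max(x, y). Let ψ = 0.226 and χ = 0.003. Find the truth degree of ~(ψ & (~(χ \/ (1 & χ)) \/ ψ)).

1 & χ = max(0, 1.000 + 0.003 − 1) = max(0, 0.003) = 0.003
χ \/ (1 & χ) = max(0.003, 0.003) = 0.003
~(χ \/ (1 & χ)) = 1 − 0.003 = 0.997
~(χ \/ (1 & χ)) \/ ψ = max(0.997, 0.226) = 0.997
ψ & (~(χ \/ (1 & χ)) \/ ψ) = max(0, 0.226 + 0.997 − 1) = max(0, 0.223) = 0.223
~(ψ & (~(χ \/ (1 & χ)) \/ ψ)) = 1 − 0.223 = 0.777

0.777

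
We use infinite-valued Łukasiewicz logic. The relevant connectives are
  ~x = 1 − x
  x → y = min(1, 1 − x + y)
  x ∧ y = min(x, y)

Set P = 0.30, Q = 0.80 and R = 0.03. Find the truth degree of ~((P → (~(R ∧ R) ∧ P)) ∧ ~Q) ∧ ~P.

0.70

R ∧ R = min(0.03, 0.03) = 0.03
~(R ∧ R) = 1 − 0.03 = 0.97
~(R ∧ R) ∧ P = min(0.97, 0.30) = 0.30
P → (~(R ∧ R) ∧ P) = min(1, 1 − 0.30 + 0.30) = min(1, 1.00) = 1.00
~Q = 1 − 0.80 = 0.20
(P → (~(R ∧ R) ∧ P)) ∧ ~Q = min(1.00, 0.20) = 0.20
~((P → (~(R ∧ R) ∧ P)) ∧ ~Q) = 1 − 0.20 = 0.80
~P = 1 − 0.30 = 0.70
~((P → (~(R ∧ R) ∧ P)) ∧ ~Q) ∧ ~P = min(0.80, 0.70) = 0.70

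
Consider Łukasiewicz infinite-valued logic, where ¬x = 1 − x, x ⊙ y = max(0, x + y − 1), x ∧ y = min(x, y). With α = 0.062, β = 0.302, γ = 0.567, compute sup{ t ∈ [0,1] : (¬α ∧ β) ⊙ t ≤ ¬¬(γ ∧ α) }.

0.760

¬α = 1 − 0.062 = 0.938
¬α ∧ β = min(0.938, 0.302) = 0.302
So the left factor is ¬α ∧ β = 0.302.
γ ∧ α = min(0.567, 0.062) = 0.062
¬(γ ∧ α) = 1 − 0.062 = 0.938
¬¬(γ ∧ α) = 1 − 0.938 = 0.062
So the right-hand bound is ¬¬(γ ∧ α) = 0.062.
The residuum of the Łukasiewicz t-norm gives the supremum: min(1, 1 − 0.302 + 0.062).
1 − 0.302 + 0.062 = 0.760, so t = min(1, 0.760) = 0.760.
Check: 0.302 ⊙ 0.760 = max(0, 0.062) = 0.062 ≤ 0.062.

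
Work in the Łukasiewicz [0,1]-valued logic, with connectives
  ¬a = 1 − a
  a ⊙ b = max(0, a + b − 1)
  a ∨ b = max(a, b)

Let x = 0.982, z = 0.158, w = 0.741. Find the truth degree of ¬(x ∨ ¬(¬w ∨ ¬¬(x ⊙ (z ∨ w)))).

¬w = 1 − 0.741 = 0.259
z ∨ w = max(0.158, 0.741) = 0.741
x ⊙ (z ∨ w) = max(0, 0.982 + 0.741 − 1) = max(0, 0.723) = 0.723
¬(x ⊙ (z ∨ w)) = 1 − 0.723 = 0.277
¬¬(x ⊙ (z ∨ w)) = 1 − 0.277 = 0.723
¬w ∨ ¬¬(x ⊙ (z ∨ w)) = max(0.259, 0.723) = 0.723
¬(¬w ∨ ¬¬(x ⊙ (z ∨ w))) = 1 − 0.723 = 0.277
x ∨ ¬(¬w ∨ ¬¬(x ⊙ (z ∨ w))) = max(0.982, 0.277) = 0.982
¬(x ∨ ¬(¬w ∨ ¬¬(x ⊙ (z ∨ w)))) = 1 − 0.982 = 0.018

0.018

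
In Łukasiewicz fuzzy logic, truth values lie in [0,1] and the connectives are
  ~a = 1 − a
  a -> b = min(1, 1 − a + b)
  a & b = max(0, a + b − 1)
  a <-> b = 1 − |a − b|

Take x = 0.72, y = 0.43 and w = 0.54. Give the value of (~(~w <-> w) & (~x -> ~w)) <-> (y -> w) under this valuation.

0.08

~w = 1 − 0.54 = 0.46
~w <-> w = 1 − |0.46 − 0.54| = 1 − 0.08 = 0.92
~(~w <-> w) = 1 − 0.92 = 0.08
~x = 1 − 0.72 = 0.28
~x -> ~w = min(1, 1 − 0.28 + 0.46) = min(1, 1.18) = 1.00
~(~w <-> w) & (~x -> ~w) = max(0, 0.08 + 1.00 − 1) = max(0, 0.08) = 0.08
y -> w = min(1, 1 − 0.43 + 0.54) = min(1, 1.11) = 1.00
(~(~w <-> w) & (~x -> ~w)) <-> (y -> w) = 1 − |0.08 − 1.00| = 1 − 0.92 = 0.08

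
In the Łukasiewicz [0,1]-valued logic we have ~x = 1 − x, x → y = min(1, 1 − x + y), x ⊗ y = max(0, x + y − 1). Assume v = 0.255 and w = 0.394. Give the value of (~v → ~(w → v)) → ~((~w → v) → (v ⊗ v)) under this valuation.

1.000

~v = 1 − 0.255 = 0.745
w → v = min(1, 1 − 0.394 + 0.255) = min(1, 0.861) = 0.861
~(w → v) = 1 − 0.861 = 0.139
~v → ~(w → v) = min(1, 1 − 0.745 + 0.139) = min(1, 0.394) = 0.394
~w = 1 − 0.394 = 0.606
~w → v = min(1, 1 − 0.606 + 0.255) = min(1, 0.649) = 0.649
v ⊗ v = max(0, 0.255 + 0.255 − 1) = max(0, -0.490) = 0.000
(~w → v) → (v ⊗ v) = min(1, 1 − 0.649 + 0.000) = min(1, 0.351) = 0.351
~((~w → v) → (v ⊗ v)) = 1 − 0.351 = 0.649
(~v → ~(w → v)) → ~((~w → v) → (v ⊗ v)) = min(1, 1 − 0.394 + 0.649) = min(1, 1.255) = 1.000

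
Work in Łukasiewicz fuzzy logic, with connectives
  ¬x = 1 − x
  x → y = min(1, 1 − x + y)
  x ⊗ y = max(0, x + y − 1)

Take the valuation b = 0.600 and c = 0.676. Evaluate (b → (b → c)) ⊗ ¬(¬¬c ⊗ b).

b → c = min(1, 1 − 0.600 + 0.676) = min(1, 1.076) = 1.000
b → (b → c) = min(1, 1 − 0.600 + 1.000) = min(1, 1.400) = 1.000
¬c = 1 − 0.676 = 0.324
¬¬c = 1 − 0.324 = 0.676
¬¬c ⊗ b = max(0, 0.676 + 0.600 − 1) = max(0, 0.276) = 0.276
¬(¬¬c ⊗ b) = 1 − 0.276 = 0.724
(b → (b → c)) ⊗ ¬(¬¬c ⊗ b) = max(0, 1.000 + 0.724 − 1) = max(0, 0.724) = 0.724

0.724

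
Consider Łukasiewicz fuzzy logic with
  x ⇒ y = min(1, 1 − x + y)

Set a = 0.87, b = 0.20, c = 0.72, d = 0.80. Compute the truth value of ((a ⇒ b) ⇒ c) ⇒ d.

0.80

a ⇒ b = min(1, 1 − 0.87 + 0.20) = min(1, 0.33) = 0.33
(a ⇒ b) ⇒ c = min(1, 1 − 0.33 + 0.72) = min(1, 1.39) = 1.00
((a ⇒ b) ⇒ c) ⇒ d = min(1, 1 − 1.00 + 0.80) = min(1, 0.80) = 0.80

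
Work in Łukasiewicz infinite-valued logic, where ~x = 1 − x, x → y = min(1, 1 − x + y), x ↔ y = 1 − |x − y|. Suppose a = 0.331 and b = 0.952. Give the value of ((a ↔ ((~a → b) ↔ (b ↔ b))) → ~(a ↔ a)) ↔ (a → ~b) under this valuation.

0.952

~a = 1 − 0.331 = 0.669
~a → b = min(1, 1 − 0.669 + 0.952) = min(1, 1.283) = 1.000
b ↔ b = 1 − |0.952 − 0.952| = 1 − 0.000 = 1.000
(~a → b) ↔ (b ↔ b) = 1 − |1.000 − 1.000| = 1 − 0.000 = 1.000
a ↔ ((~a → b) ↔ (b ↔ b)) = 1 − |0.331 − 1.000| = 1 − 0.669 = 0.331
a ↔ a = 1 − |0.331 − 0.331| = 1 − 0.000 = 1.000
~(a ↔ a) = 1 − 1.000 = 0.000
(a ↔ ((~a → b) ↔ (b ↔ b))) → ~(a ↔ a) = min(1, 1 − 0.331 + 0.000) = min(1, 0.669) = 0.669
~b = 1 − 0.952 = 0.048
a → ~b = min(1, 1 − 0.331 + 0.048) = min(1, 0.717) = 0.717
((a ↔ ((~a → b) ↔ (b ↔ b))) → ~(a ↔ a)) ↔ (a → ~b) = 1 − |0.669 − 0.717| = 1 − 0.048 = 0.952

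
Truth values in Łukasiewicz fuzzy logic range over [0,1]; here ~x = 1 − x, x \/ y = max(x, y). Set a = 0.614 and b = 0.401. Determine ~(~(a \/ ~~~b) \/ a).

~b = 1 − 0.401 = 0.599
~~b = 1 − 0.599 = 0.401
~~~b = 1 − 0.401 = 0.599
a \/ ~~~b = max(0.614, 0.599) = 0.614
~(a \/ ~~~b) = 1 − 0.614 = 0.386
~(a \/ ~~~b) \/ a = max(0.386, 0.614) = 0.614
~(~(a \/ ~~~b) \/ a) = 1 − 0.614 = 0.386

0.386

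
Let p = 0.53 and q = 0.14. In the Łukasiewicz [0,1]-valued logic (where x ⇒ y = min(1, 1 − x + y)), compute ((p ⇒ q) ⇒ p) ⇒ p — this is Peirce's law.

0.61

p ⇒ q = min(1, 1 − 0.53 + 0.14) = min(1, 0.61) = 0.61
(p ⇒ q) ⇒ p = min(1, 1 − 0.61 + 0.53) = min(1, 0.92) = 0.92
((p ⇒ q) ⇒ p) ⇒ p = min(1, 1 − 0.92 + 0.53) = min(1, 0.61) = 0.61
(The value 0.61 < 1 shows this instance is not satisfied; not a Ł∞-tautology in general.)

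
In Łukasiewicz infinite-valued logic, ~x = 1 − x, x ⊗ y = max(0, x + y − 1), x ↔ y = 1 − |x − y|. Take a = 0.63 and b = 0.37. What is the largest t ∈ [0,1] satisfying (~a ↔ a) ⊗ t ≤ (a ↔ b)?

~a = 1 − 0.63 = 0.37
~a ↔ a = 1 − |0.37 − 0.63| = 1 − 0.26 = 0.74
So the left factor is ~a ↔ a = 0.74.
a ↔ b = 1 − |0.63 − 0.37| = 1 − 0.26 = 0.74
So the right-hand bound is a ↔ b = 0.74.
The residuum of the Łukasiewicz t-norm gives the supremum: min(1, 1 − 0.74 + 0.74).
1 − 0.74 + 0.74 = 1.00, so t = min(1, 1.00) = 1.00.
Check: 0.74 ⊗ 1.00 = max(0, 0.74) = 0.74 ≤ 0.74.

1.00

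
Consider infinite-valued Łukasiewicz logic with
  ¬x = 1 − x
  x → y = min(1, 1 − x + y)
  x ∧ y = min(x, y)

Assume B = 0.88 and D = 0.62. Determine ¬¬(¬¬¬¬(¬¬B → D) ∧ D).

0.62

¬B = 1 − 0.88 = 0.12
¬¬B = 1 − 0.12 = 0.88
¬¬B → D = min(1, 1 − 0.88 + 0.62) = min(1, 0.74) = 0.74
¬(¬¬B → D) = 1 − 0.74 = 0.26
¬¬(¬¬B → D) = 1 − 0.26 = 0.74
¬¬¬(¬¬B → D) = 1 − 0.74 = 0.26
¬¬¬¬(¬¬B → D) = 1 − 0.26 = 0.74
¬¬¬¬(¬¬B → D) ∧ D = min(0.74, 0.62) = 0.62
¬(¬¬¬¬(¬¬B → D) ∧ D) = 1 − 0.62 = 0.38
¬¬(¬¬¬¬(¬¬B → D) ∧ D) = 1 − 0.38 = 0.62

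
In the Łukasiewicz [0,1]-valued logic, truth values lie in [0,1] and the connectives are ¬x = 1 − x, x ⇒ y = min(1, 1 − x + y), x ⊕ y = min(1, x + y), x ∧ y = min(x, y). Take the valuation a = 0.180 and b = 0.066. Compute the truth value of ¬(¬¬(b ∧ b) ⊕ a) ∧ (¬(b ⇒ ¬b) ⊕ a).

b ∧ b = min(0.066, 0.066) = 0.066
¬(b ∧ b) = 1 − 0.066 = 0.934
¬¬(b ∧ b) = 1 − 0.934 = 0.066
¬¬(b ∧ b) ⊕ a = min(1, 0.066 + 0.180) = min(1, 0.246) = 0.246
¬(¬¬(b ∧ b) ⊕ a) = 1 − 0.246 = 0.754
¬b = 1 − 0.066 = 0.934
b ⇒ ¬b = min(1, 1 − 0.066 + 0.934) = min(1, 1.868) = 1.000
¬(b ⇒ ¬b) = 1 − 1.000 = 0.000
¬(b ⇒ ¬b) ⊕ a = min(1, 0.000 + 0.180) = min(1, 0.180) = 0.180
¬(¬¬(b ∧ b) ⊕ a) ∧ (¬(b ⇒ ¬b) ⊕ a) = min(0.754, 0.180) = 0.180

0.180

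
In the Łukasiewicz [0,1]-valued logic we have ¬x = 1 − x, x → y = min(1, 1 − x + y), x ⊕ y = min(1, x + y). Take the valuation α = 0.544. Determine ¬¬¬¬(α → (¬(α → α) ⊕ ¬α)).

0.912

α → α = min(1, 1 − 0.544 + 0.544) = min(1, 1.000) = 1.000
¬(α → α) = 1 − 1.000 = 0.000
¬α = 1 − 0.544 = 0.456
¬(α → α) ⊕ ¬α = min(1, 0.000 + 0.456) = min(1, 0.456) = 0.456
α → (¬(α → α) ⊕ ¬α) = min(1, 1 − 0.544 + 0.456) = min(1, 0.912) = 0.912
¬(α → (¬(α → α) ⊕ ¬α)) = 1 − 0.912 = 0.088
¬¬(α → (¬(α → α) ⊕ ¬α)) = 1 − 0.088 = 0.912
¬¬¬(α → (¬(α → α) ⊕ ¬α)) = 1 − 0.912 = 0.088
¬¬¬¬(α → (¬(α → α) ⊕ ¬α)) = 1 − 0.088 = 0.912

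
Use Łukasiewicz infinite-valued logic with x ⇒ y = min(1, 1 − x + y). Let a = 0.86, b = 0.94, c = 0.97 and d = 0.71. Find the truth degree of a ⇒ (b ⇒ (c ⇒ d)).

c ⇒ d = min(1, 1 − 0.97 + 0.71) = min(1, 0.74) = 0.74
b ⇒ (c ⇒ d) = min(1, 1 − 0.94 + 0.74) = min(1, 0.80) = 0.80
a ⇒ (b ⇒ (c ⇒ d)) = min(1, 1 − 0.86 + 0.80) = min(1, 0.94) = 0.94

0.94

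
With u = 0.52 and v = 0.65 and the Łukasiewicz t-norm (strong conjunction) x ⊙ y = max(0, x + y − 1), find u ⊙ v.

u ⊙ v = max(0, 0.52 + 0.65 − 1) = max(0, 0.17) = 0.17
For comparison, the Gödel (minimum) t-norm min(x, y) would give 0.52.

0.17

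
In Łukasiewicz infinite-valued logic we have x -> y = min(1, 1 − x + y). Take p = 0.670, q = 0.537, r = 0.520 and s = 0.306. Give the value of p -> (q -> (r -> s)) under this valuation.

1.000

r -> s = min(1, 1 − 0.520 + 0.306) = min(1, 0.786) = 0.786
q -> (r -> s) = min(1, 1 − 0.537 + 0.786) = min(1, 1.249) = 1.000
p -> (q -> (r -> s)) = min(1, 1 − 0.670 + 1.000) = min(1, 1.330) = 1.000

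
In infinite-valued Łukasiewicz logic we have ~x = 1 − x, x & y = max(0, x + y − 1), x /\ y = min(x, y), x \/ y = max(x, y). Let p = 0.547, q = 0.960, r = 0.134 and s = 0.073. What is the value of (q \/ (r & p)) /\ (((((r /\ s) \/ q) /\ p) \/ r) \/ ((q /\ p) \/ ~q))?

0.547

r & p = max(0, 0.134 + 0.547 − 1) = max(0, -0.319) = 0.000
q \/ (r & p) = max(0.960, 0.000) = 0.960
r /\ s = min(0.134, 0.073) = 0.073
(r /\ s) \/ q = max(0.073, 0.960) = 0.960
((r /\ s) \/ q) /\ p = min(0.960, 0.547) = 0.547
(((r /\ s) \/ q) /\ p) \/ r = max(0.547, 0.134) = 0.547
q /\ p = min(0.960, 0.547) = 0.547
~q = 1 − 0.960 = 0.040
(q /\ p) \/ ~q = max(0.547, 0.040) = 0.547
((((r /\ s) \/ q) /\ p) \/ r) \/ ((q /\ p) \/ ~q) = max(0.547, 0.547) = 0.547
(q \/ (r & p)) /\ (((((r /\ s) \/ q) /\ p) \/ r) \/ ((q /\ p) \/ ~q)) = min(0.960, 0.547) = 0.547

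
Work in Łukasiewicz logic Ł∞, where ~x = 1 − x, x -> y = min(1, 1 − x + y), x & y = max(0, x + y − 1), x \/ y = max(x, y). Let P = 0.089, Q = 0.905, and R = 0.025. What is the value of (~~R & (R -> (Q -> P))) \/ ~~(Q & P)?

~R = 1 − 0.025 = 0.975
~~R = 1 − 0.975 = 0.025
Q -> P = min(1, 1 − 0.905 + 0.089) = min(1, 0.184) = 0.184
R -> (Q -> P) = min(1, 1 − 0.025 + 0.184) = min(1, 1.159) = 1.000
~~R & (R -> (Q -> P)) = max(0, 0.025 + 1.000 − 1) = max(0, 0.025) = 0.025
Q & P = max(0, 0.905 + 0.089 − 1) = max(0, -0.006) = 0.000
~(Q & P) = 1 − 0.000 = 1.000
~~(Q & P) = 1 − 1.000 = 0.000
(~~R & (R -> (Q -> P))) \/ ~~(Q & P) = max(0.025, 0.000) = 0.025

0.025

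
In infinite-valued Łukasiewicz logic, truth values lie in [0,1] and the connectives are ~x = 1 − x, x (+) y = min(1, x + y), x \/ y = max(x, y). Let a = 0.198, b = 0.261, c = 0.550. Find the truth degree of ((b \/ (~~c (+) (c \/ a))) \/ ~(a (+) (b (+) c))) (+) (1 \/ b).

~c = 1 − 0.550 = 0.450
~~c = 1 − 0.450 = 0.550
c \/ a = max(0.550, 0.198) = 0.550
~~c (+) (c \/ a) = min(1, 0.550 + 0.550) = min(1, 1.100) = 1.000
b \/ (~~c (+) (c \/ a)) = max(0.261, 1.000) = 1.000
b (+) c = min(1, 0.261 + 0.550) = min(1, 0.811) = 0.811
a (+) (b (+) c) = min(1, 0.198 + 0.811) = min(1, 1.009) = 1.000
~(a (+) (b (+) c)) = 1 − 1.000 = 0.000
(b \/ (~~c (+) (c \/ a))) \/ ~(a (+) (b (+) c)) = max(1.000, 0.000) = 1.000
1 \/ b = max(1.000, 0.261) = 1.000
((b \/ (~~c (+) (c \/ a))) \/ ~(a (+) (b (+) c))) (+) (1 \/ b) = min(1, 1.000 + 1.000) = min(1, 2.000) = 1.000

1.000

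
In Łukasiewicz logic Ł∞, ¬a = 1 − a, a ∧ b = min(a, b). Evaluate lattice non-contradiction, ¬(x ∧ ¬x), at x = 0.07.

0.93

¬x = 1 − 0.07 = 0.93
x ∧ ¬x = min(0.07, 0.93) = 0.07
¬(x ∧ ¬x) = 1 − 0.07 = 0.93
(The value 0.93 < 1 shows this instance is not satisfied; not a Ł∞-tautology — its value is 1 − min(a, 1−a).)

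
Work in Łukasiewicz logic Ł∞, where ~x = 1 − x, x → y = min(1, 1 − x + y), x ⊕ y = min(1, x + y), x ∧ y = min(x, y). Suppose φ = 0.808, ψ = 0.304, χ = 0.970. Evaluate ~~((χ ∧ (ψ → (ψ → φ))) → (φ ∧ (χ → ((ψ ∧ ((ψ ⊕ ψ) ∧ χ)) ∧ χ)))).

ψ → φ = min(1, 1 − 0.304 + 0.808) = min(1, 1.504) = 1.000
ψ → (ψ → φ) = min(1, 1 − 0.304 + 1.000) = min(1, 1.696) = 1.000
χ ∧ (ψ → (ψ → φ)) = min(0.970, 1.000) = 0.970
ψ ⊕ ψ = min(1, 0.304 + 0.304) = min(1, 0.608) = 0.608
(ψ ⊕ ψ) ∧ χ = min(0.608, 0.970) = 0.608
ψ ∧ ((ψ ⊕ ψ) ∧ χ) = min(0.304, 0.608) = 0.304
(ψ ∧ ((ψ ⊕ ψ) ∧ χ)) ∧ χ = min(0.304, 0.970) = 0.304
χ → ((ψ ∧ ((ψ ⊕ ψ) ∧ χ)) ∧ χ) = min(1, 1 − 0.970 + 0.304) = min(1, 0.334) = 0.334
φ ∧ (χ → ((ψ ∧ ((ψ ⊕ ψ) ∧ χ)) ∧ χ)) = min(0.808, 0.334) = 0.334
(χ ∧ (ψ → (ψ → φ))) → (φ ∧ (χ → ((ψ ∧ ((ψ ⊕ ψ) ∧ χ)) ∧ χ))) = min(1, 1 − 0.970 + 0.334) = min(1, 0.364) = 0.364
~((χ ∧ (ψ → (ψ → φ))) → (φ ∧ (χ → ((ψ ∧ ((ψ ⊕ ψ) ∧ χ)) ∧ χ)))) = 1 − 0.364 = 0.636
~~((χ ∧ (ψ → (ψ → φ))) → (φ ∧ (χ → ((ψ ∧ ((ψ ⊕ ψ) ∧ χ)) ∧ χ)))) = 1 − 0.636 = 0.364

0.364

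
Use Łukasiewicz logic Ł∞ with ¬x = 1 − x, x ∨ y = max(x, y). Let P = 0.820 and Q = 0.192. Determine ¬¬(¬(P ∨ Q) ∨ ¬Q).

0.808

P ∨ Q = max(0.820, 0.192) = 0.820
¬(P ∨ Q) = 1 − 0.820 = 0.180
¬Q = 1 − 0.192 = 0.808
¬(P ∨ Q) ∨ ¬Q = max(0.180, 0.808) = 0.808
¬(¬(P ∨ Q) ∨ ¬Q) = 1 − 0.808 = 0.192
¬¬(¬(P ∨ Q) ∨ ¬Q) = 1 − 0.192 = 0.808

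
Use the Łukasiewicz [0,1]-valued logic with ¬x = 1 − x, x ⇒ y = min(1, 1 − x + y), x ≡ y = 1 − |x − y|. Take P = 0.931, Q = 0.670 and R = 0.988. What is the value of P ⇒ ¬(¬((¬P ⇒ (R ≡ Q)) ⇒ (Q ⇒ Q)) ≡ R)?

1.000

¬P = 1 − 0.931 = 0.069
R ≡ Q = 1 − |0.988 − 0.670| = 1 − 0.318 = 0.682
¬P ⇒ (R ≡ Q) = min(1, 1 − 0.069 + 0.682) = min(1, 1.613) = 1.000
Q ⇒ Q = min(1, 1 − 0.670 + 0.670) = min(1, 1.000) = 1.000
(¬P ⇒ (R ≡ Q)) ⇒ (Q ⇒ Q) = min(1, 1 − 1.000 + 1.000) = min(1, 1.000) = 1.000
¬((¬P ⇒ (R ≡ Q)) ⇒ (Q ⇒ Q)) = 1 − 1.000 = 0.000
¬((¬P ⇒ (R ≡ Q)) ⇒ (Q ⇒ Q)) ≡ R = 1 − |0.000 − 0.988| = 1 − 0.988 = 0.012
¬(¬((¬P ⇒ (R ≡ Q)) ⇒ (Q ⇒ Q)) ≡ R) = 1 − 0.012 = 0.988
P ⇒ ¬(¬((¬P ⇒ (R ≡ Q)) ⇒ (Q ⇒ Q)) ≡ R) = min(1, 1 − 0.931 + 0.988) = min(1, 1.057) = 1.000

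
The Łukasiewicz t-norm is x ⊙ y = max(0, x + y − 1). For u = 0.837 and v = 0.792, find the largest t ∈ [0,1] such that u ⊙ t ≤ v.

0.955

The residuum of the Łukasiewicz t-norm gives the supremum: min(1, 1 − 0.837 + 0.792).
1 − 0.837 + 0.792 = 0.955, so t = min(1, 0.955) = 0.955.
Check: 0.837 ⊙ 0.955 = max(0, 0.792) = 0.792 ≤ 0.792.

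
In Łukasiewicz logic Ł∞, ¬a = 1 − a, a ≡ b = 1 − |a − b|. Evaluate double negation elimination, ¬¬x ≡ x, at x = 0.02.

1.00

¬x = 1 − 0.02 = 0.98
¬¬x = 1 − 0.98 = 0.02
¬¬x ≡ x = 1 − |0.02 − 0.02| = 1 − 0.00 = 1.00
(As expected: always 1 in Ł∞ since negation is involutive.)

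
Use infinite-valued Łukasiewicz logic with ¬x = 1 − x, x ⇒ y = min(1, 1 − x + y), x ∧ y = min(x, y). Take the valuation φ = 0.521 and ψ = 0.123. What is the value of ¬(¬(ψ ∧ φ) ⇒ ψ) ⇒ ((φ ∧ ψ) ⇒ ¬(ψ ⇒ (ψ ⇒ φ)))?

1.000

ψ ∧ φ = min(0.123, 0.521) = 0.123
¬(ψ ∧ φ) = 1 − 0.123 = 0.877
¬(ψ ∧ φ) ⇒ ψ = min(1, 1 − 0.877 + 0.123) = min(1, 0.246) = 0.246
¬(¬(ψ ∧ φ) ⇒ ψ) = 1 − 0.246 = 0.754
φ ∧ ψ = min(0.521, 0.123) = 0.123
ψ ⇒ φ = min(1, 1 − 0.123 + 0.521) = min(1, 1.398) = 1.000
ψ ⇒ (ψ ⇒ φ) = min(1, 1 − 0.123 + 1.000) = min(1, 1.877) = 1.000
¬(ψ ⇒ (ψ ⇒ φ)) = 1 − 1.000 = 0.000
(φ ∧ ψ) ⇒ ¬(ψ ⇒ (ψ ⇒ φ)) = min(1, 1 − 0.123 + 0.000) = min(1, 0.877) = 0.877
¬(¬(ψ ∧ φ) ⇒ ψ) ⇒ ((φ ∧ ψ) ⇒ ¬(ψ ⇒ (ψ ⇒ φ))) = min(1, 1 − 0.754 + 0.877) = min(1, 1.123) = 1.000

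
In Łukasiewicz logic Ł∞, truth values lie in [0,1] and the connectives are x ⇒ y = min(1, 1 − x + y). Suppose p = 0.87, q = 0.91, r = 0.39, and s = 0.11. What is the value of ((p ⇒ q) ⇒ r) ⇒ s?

p ⇒ q = min(1, 1 − 0.87 + 0.91) = min(1, 1.04) = 1.00
(p ⇒ q) ⇒ r = min(1, 1 − 1.00 + 0.39) = min(1, 0.39) = 0.39
((p ⇒ q) ⇒ r) ⇒ s = min(1, 1 − 0.39 + 0.11) = min(1, 0.72) = 0.72

0.72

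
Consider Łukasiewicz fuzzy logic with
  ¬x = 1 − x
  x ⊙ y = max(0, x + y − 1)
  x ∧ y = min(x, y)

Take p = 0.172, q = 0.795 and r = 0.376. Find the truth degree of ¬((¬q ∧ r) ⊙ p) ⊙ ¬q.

0.205

¬q = 1 − 0.795 = 0.205
¬q ∧ r = min(0.205, 0.376) = 0.205
(¬q ∧ r) ⊙ p = max(0, 0.205 + 0.172 − 1) = max(0, -0.623) = 0.000
¬((¬q ∧ r) ⊙ p) = 1 − 0.000 = 1.000
¬((¬q ∧ r) ⊙ p) ⊙ ¬q = max(0, 1.000 + 0.205 − 1) = max(0, 0.205) = 0.205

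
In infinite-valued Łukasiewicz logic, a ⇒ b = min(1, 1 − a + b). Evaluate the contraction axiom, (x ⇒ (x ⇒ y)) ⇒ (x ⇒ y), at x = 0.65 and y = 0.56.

0.91

x ⇒ y = min(1, 1 − 0.65 + 0.56) = min(1, 0.91) = 0.91
x ⇒ (x ⇒ y) = min(1, 1 − 0.65 + 0.91) = min(1, 1.26) = 1.00
(x ⇒ (x ⇒ y)) ⇒ (x ⇒ y) = min(1, 1 − 1.00 + 0.91) = min(1, 0.91) = 0.91
(The value 0.91 < 1 shows this instance is not satisfied; fails in Ł∞ (the t-norm is not idempotent).)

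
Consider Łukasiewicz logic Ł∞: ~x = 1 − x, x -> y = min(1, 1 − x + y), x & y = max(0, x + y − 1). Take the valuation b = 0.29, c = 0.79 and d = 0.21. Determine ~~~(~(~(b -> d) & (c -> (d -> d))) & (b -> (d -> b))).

b -> d = min(1, 1 − 0.29 + 0.21) = min(1, 0.92) = 0.92
~(b -> d) = 1 − 0.92 = 0.08
d -> d = min(1, 1 − 0.21 + 0.21) = min(1, 1.00) = 1.00
c -> (d -> d) = min(1, 1 − 0.79 + 1.00) = min(1, 1.21) = 1.00
~(b -> d) & (c -> (d -> d)) = max(0, 0.08 + 1.00 − 1) = max(0, 0.08) = 0.08
~(~(b -> d) & (c -> (d -> d))) = 1 − 0.08 = 0.92
d -> b = min(1, 1 − 0.21 + 0.29) = min(1, 1.08) = 1.00
b -> (d -> b) = min(1, 1 − 0.29 + 1.00) = min(1, 1.71) = 1.00
~(~(b -> d) & (c -> (d -> d))) & (b -> (d -> b)) = max(0, 0.92 + 1.00 − 1) = max(0, 0.92) = 0.92
~(~(~(b -> d) & (c -> (d -> d))) & (b -> (d -> b))) = 1 − 0.92 = 0.08
~~(~(~(b -> d) & (c -> (d -> d))) & (b -> (d -> b))) = 1 − 0.08 = 0.92
~~~(~(~(b -> d) & (c -> (d -> d))) & (b -> (d -> b))) = 1 − 0.92 = 0.08

0.08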